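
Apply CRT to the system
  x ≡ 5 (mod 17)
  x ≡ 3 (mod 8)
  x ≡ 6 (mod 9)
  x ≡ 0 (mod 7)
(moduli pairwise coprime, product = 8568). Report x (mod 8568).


Product of moduli M = 17 · 8 · 9 · 7 = 8568.
Merge one congruence at a time:
  Start: x ≡ 5 (mod 17).
  Combine with x ≡ 3 (mod 8); new modulus lcm = 136.
    Write x = 5 + 17·t and substitute into x ≡ 3 (mod 8): 17·t ≡ 3 − 5 = -2 (mod 8).
    Reduce coefficients mod 8: 1·t ≡ 6 (mod 8).
    So t ≡ 6 (mod 8).
    Then x = 5 + 17·6 = 107, valid modulo lcm(17, 8) = 136: x ≡ 107 (mod 136).
  Combine with x ≡ 6 (mod 9); new modulus lcm = 1224.
    Write x = 107 + 136·t and substitute into x ≡ 6 (mod 9): 136·t ≡ 6 − 107 = -101 (mod 9).
    Reduce coefficients mod 9: 1·t ≡ 7 (mod 9).
    So t ≡ 7 (mod 9).
    Then x = 107 + 136·7 = 1059, valid modulo lcm(136, 9) = 1224: x ≡ 1059 (mod 1224).
  Combine with x ≡ 0 (mod 7); new modulus lcm = 8568.
    Write x = 1059 + 1224·t and substitute into x ≡ 0 (mod 7): 1224·t ≡ 0 − 1059 = -1059 (mod 7).
    Reduce coefficients mod 7: 6·t ≡ 5 (mod 7).
    The inverse of 6 mod 7 is 6 (since 6·6 = 36 = 5·7 + 1), so t ≡ 6·5 = 30 ≡ 2 (mod 7).
    Then x = 1059 + 1224·2 = 3507, valid modulo lcm(1224, 7) = 8568: x ≡ 3507 (mod 8568).
Verify against each original: 3507 mod 17 = 5, 3507 mod 8 = 3, 3507 mod 9 = 6, 3507 mod 7 = 0.

x ≡ 3507 (mod 8568).


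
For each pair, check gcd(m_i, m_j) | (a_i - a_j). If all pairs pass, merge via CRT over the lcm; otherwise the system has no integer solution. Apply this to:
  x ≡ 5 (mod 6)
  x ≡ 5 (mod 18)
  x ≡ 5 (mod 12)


Moduli 6, 18, 12 are not pairwise coprime, so CRT works modulo lcm(m_i) when all pairwise compatibility conditions hold.
Pairwise compatibility: gcd(m_i, m_j) must divide a_i - a_j for every pair.
Merge one congruence at a time:
  Start: x ≡ 5 (mod 6).
  Combine with x ≡ 5 (mod 18): gcd(6, 18) = 6; 5 - 5 = 0, which IS divisible by 6, so compatible.
    Write x = 5 + 6·t and substitute into x ≡ 5 (mod 18): 6·t ≡ 5 − 5 = 0 (mod 18).
    Divide the congruence (and modulus) by g = 6: 1·t ≡ 0 (mod 3).
    So t ≡ 0 (mod 3).
    Then x = 5 + 6·0 = 5, valid modulo lcm(6, 18) = 18: x ≡ 5 (mod 18).
  Combine with x ≡ 5 (mod 12): gcd(18, 12) = 6; 5 - 5 = 0, which IS divisible by 6, so compatible.
    Write x = 5 + 18·t and substitute into x ≡ 5 (mod 12): 18·t ≡ 5 − 5 = 0 (mod 12).
    Divide the congruence (and modulus) by g = 6: 3·t ≡ 0 (mod 2).
    Reduce coefficients mod 2: 1·t ≡ 0 (mod 2).
    So t ≡ 0 (mod 2).
    Then x = 5 + 18·0 = 5, valid modulo lcm(18, 12) = 36: x ≡ 5 (mod 36).
Verify: 5 mod 6 = 5, 5 mod 18 = 5, 5 mod 12 = 5.

x ≡ 5 (mod 36).


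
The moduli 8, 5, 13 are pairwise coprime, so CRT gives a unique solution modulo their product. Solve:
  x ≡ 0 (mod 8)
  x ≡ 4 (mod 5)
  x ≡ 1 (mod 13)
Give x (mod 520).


Moduli 8, 5, 13 are pairwise coprime; by CRT there is a unique solution modulo M = 8 · 5 · 13 = 520.
Solve pairwise, accumulating the modulus:
  Start with x ≡ 0 (mod 8).
  Combine with x ≡ 4 (mod 5): since gcd(8, 5) = 1, we get a unique residue mod 40.
    Write x = 0 + 8·t and substitute into x ≡ 4 (mod 5): 8·t ≡ 4 − 0 = 4 (mod 5).
    Reduce coefficients mod 5: 3·t ≡ 4 (mod 5).
    The inverse of 3 mod 5 is 2 (since 3·2 = 6 = 1·5 + 1), so t ≡ 2·4 = 8 ≡ 3 (mod 5).
    Then x = 0 + 8·3 = 24, valid modulo lcm(8, 5) = 40: x ≡ 24 (mod 40).
  Combine with x ≡ 1 (mod 13): since gcd(40, 13) = 1, we get a unique residue mod 520.
    Write x = 24 + 40·t and substitute into x ≡ 1 (mod 13): 40·t ≡ 1 − 24 = -23 (mod 13).
    Reduce coefficients mod 13: 1·t ≡ 3 (mod 13).
    So t ≡ 3 (mod 13).
    Then x = 24 + 40·3 = 144, valid modulo lcm(40, 13) = 520: x ≡ 144 (mod 520).
Verify: 144 mod 8 = 0 ✓, 144 mod 5 = 4 ✓, 144 mod 13 = 1 ✓.

x ≡ 144 (mod 520).


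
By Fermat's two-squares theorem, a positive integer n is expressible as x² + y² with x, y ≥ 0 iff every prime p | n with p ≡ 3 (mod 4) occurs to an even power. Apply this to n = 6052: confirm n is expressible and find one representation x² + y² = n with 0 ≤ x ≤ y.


Step 1: Factor n = 6052 = 2^2 · 17 · 89.
Step 2: Check the mod-4 condition on each prime factor: 2 = 2 (special); 17 ≡ 1 (mod 4), exponent 1; 89 ≡ 1 (mod 4), exponent 1.
All primes ≡ 3 (mod 4) appear to even exponent (or don't appear), so by the two-squares theorem n IS expressible as a sum of two squares.
Step 3: Build a representation. Group n = k² · m with k = 2 and m = 17 · 89 = 1513 (a product of primes ≡ 1 (mod 4)); a representation of m scales to one of n via (k·x)² + (k·y)² = k²(x² + y²). Each prime p ≡ 1 (mod 4) is itself a sum of two squares; find a² by testing p − a² for a perfect square:
  17: 17 − 1² = 16 = 4² ⇒ 17 = 1² + 4².
  89: 89 − 1² = 88, 89 − 2² = 85, 89 − 3² = 80, 89 − 4² = 73, 89 − 5² = 64 = 8² ⇒ 89 = 5² + 8².
  Combine using the Brahmagupta–Fibonacci identity (a² + b²)(c² + d²) = (ac − bd)² + (ad + bc)² = (ac + bd)² + (ad − bc)²:
  17 · 89 = 1513: from (1² + 4²)(5² + 8²), take (1·5 − 4·8, 1·8 + 4·5) = (5 − 32, 8 + 20) = (-27, 28); dropping signs (only squares matter) gives (27, 28); check 27² + 28² = 729 + 784 = 1513 ✓.
  Scale by k = 2: (2·27, 2·28) = (54, 56).
Step 4: Order so x ≤ y and verify: 54² + 56² = 2916 + 3136 = 6052 = n. ✓

n = 6052 = 54² + 56² (one valid representation with x ≤ y).


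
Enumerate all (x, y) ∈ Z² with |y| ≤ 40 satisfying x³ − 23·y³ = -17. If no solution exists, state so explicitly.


The equation is x³ - 23y³ = -17. For fixed y, x³ = 23·y³ − 17, so a solution requires the RHS to be a perfect cube.
Strategy: iterate y from -40 to 40, compute RHS = 23·y³ − 17, and check whether it is a (positive or negative) perfect cube.
Check small values of y:
  y = 0: RHS = -17 is not a perfect cube.
  y = 1: RHS = 6 is not a perfect cube.
  y = -1: RHS = -40 is not a perfect cube.
  y = 2: RHS = 167 is not a perfect cube.
  y = -2: RHS = -201 is not a perfect cube.
  y = 3: RHS = 604 is not a perfect cube.
  y = -3: RHS = -638 is not a perfect cube.
Continuing the search up to |y| = 40 finds no solutions either.
No (x, y) in the scanned range satisfies the equation.

No integer solutions with |y| ≤ 40.


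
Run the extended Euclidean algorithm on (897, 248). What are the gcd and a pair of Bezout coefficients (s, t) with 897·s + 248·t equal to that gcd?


Euclidean algorithm on (897, 248) — divide until remainder is 0:
  897 = 3 · 248 + 153
  248 = 1 · 153 + 95
  153 = 1 · 95 + 58
  95 = 1 · 58 + 37
  58 = 1 · 37 + 21
  37 = 1 · 21 + 16
  21 = 1 · 16 + 5
  16 = 3 · 5 + 1
  5 = 5 · 1 + 0
gcd(897, 248) = 1.
Track Bezout coefficients alongside the remainders: start with r₀ = 897 = a·1 + b·0 (s = 1, t = 0) and r₁ = 248 = a·0 + b·1 (s = 0, t = 1); each new remainder r_{k+1} = r_{k-1} − q_k·r_k inherits s_{k+1} = s_{k-1} − q_k·s_k, t_{k+1} = t_{k-1} − q_k·t_k, so r_k = a·s_k + b·t_k at every step:
  q = 3: r = 153, s = 1 − 3·0 = 1, t = 0 − 3·1 = -3  (check: 897·1 + 248·(-3) = 153)
  q = 1: r = 95, s = 0 − 1·1 = -1, t = 1 − 1·(-3) = 4  (check: 897·(-1) + 248·4 = 95)
  q = 1: r = 58, s = 1 − 1·(-1) = 2, t = -3 − 1·4 = -7  (check: 897·2 + 248·(-7) = 58)
  q = 1: r = 37, s = -1 − 1·2 = -3, t = 4 − 1·(-7) = 11  (check: 897·(-3) + 248·11 = 37)
  q = 1: r = 21, s = 2 − 1·(-3) = 5, t = -7 − 1·11 = -18  (check: 897·5 + 248·(-18) = 21)
  q = 1: r = 16, s = -3 − 1·5 = -8, t = 11 − 1·(-18) = 29  (check: 897·(-8) + 248·29 = 16)
  q = 1: r = 5, s = 5 − 1·(-8) = 13, t = -18 − 1·29 = -47  (check: 897·13 + 248·(-47) = 5)
  q = 3: r = 1, s = -8 − 3·13 = -47, t = 29 − 3·(-47) = 170  (check: 897·(-47) + 248·170 = 1)
The row with r = 1 (the gcd) gives the Bezout coefficients s = -47, t = 170.
Result: 897 · (-47) + 248 · (170) = 1.

gcd(897, 248) = 1; s = -47, t = 170 (check: 897·(-47) + 248·170 = 1).


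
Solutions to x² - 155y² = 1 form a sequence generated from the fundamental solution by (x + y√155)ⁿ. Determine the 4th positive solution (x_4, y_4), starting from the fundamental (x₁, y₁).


Step 1: Find the fundamental solution (x₁, y₁) of x² - 155y² = 1.
  Expand √155 as a continued fraction. a₀ = ⌊√155⌋ = 12; iterate m_{k+1} = d_k·a_k − m_k, d_{k+1} = (155 − m_{k+1}²)/d_k, a_{k+1} = ⌊(a₀ + m_{k+1})/d_{k+1}⌋ (starting m₀ = 0, d₀ = 1), with convergents p_k = a_k·p_{k-1} + p_{k-2}, q_k = a_k·q_{k-1} + q_{k-2} (p₋₁ = 1, q₋₁ = 0):
  k = 0: a₀ = 12; p₀/q₀ = 12/1; p₀² − 155·q₀² = 144 − 155 = -11.
  k = 1: m = 12, d = 11, a = ⌊(12 + 12)/11⌋ = 2; p/q = (2·12 + 1)/(2·1 + 0) = 25/2; p² − 155·q² = 625 − 620 = 5.
  k = 2: m = 10, d = 5, a = ⌊(12 + 10)/5⌋ = 4; p/q = (4·25 + 12)/(4·2 + 1) = 112/9; p² − 155·q² = 12544 − 12555 = -11.
  k = 3: m = 10, d = 11, a = ⌊(12 + 10)/11⌋ = 2; p/q = (2·112 + 25)/(2·9 + 2) = 249/20; p² − 155·q² = 62001 − 62000 = 1.
  The first convergent with p² − 155·q² = 1 gives the fundamental solution (x₁, y₁) = (249, 20).
Step 2: Apply the recurrence (x_{n+1}, y_{n+1}) = (x₁x_n + 155y₁y_n, x₁y_n + y₁x_n) repeatedly.
  From (x_1, y_1) = (249, 20): x_2 = 249·249 + 155·20·20 = 124001; y_2 = 249·20 + 20·249 = 9960.
  From (x_2, y_2) = (124001, 9960): x_3 = 249·124001 + 155·20·9960 = 61752249; y_3 = 249·9960 + 20·124001 = 4960060.
  From (x_3, y_3) = (61752249, 4960060): x_4 = 249·61752249 + 155·20·4960060 = 30752496001; y_4 = 249·4960060 + 20·61752249 = 2470099920.
Step 3: Verify x_4² - 155·y_4² = 945716010291520992001 - 945716010291520992000 = 1 (should be 1). ✓

(x_1, y_1) = (249, 20); (x_4, y_4) = (30752496001, 2470099920).


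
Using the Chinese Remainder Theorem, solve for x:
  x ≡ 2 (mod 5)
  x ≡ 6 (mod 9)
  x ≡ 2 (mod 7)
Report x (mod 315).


Moduli 5, 9, 7 are pairwise coprime; by CRT there is a unique solution modulo M = 5 · 9 · 7 = 315.
Solve pairwise, accumulating the modulus:
  Start with x ≡ 2 (mod 5).
  Combine with x ≡ 6 (mod 9): since gcd(5, 9) = 1, we get a unique residue mod 45.
    Write x = 2 + 5·t and substitute into x ≡ 6 (mod 9): 5·t ≡ 6 − 2 = 4 (mod 9).
    The inverse of 5 mod 9 is 2 (since 5·2 = 10 = 1·9 + 1), so t ≡ 2·4 = 8 ≡ 8 (mod 9).
    Then x = 2 + 5·8 = 42, valid modulo lcm(5, 9) = 45: x ≡ 42 (mod 45).
  Combine with x ≡ 2 (mod 7): since gcd(45, 7) = 1, we get a unique residue mod 315.
    Write x = 42 + 45·t and substitute into x ≡ 2 (mod 7): 45·t ≡ 2 − 42 = -40 (mod 7).
    Reduce coefficients mod 7: 3·t ≡ 2 (mod 7).
    The inverse of 3 mod 7 is 5 (since 3·5 = 15 = 2·7 + 1), so t ≡ 5·2 = 10 ≡ 3 (mod 7).
    Then x = 42 + 45·3 = 177, valid modulo lcm(45, 7) = 315: x ≡ 177 (mod 315).
Verify: 177 mod 5 = 2 ✓, 177 mod 9 = 6 ✓, 177 mod 7 = 2 ✓.

x ≡ 177 (mod 315).


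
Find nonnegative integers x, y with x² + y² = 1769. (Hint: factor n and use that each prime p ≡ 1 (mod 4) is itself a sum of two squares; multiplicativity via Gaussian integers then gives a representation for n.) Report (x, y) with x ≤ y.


Step 1: Factor n = 1769 = 29 · 61.
Step 2: Check the mod-4 condition on each prime factor: 29 ≡ 1 (mod 4), exponent 1; 61 ≡ 1 (mod 4), exponent 1.
All primes ≡ 3 (mod 4) appear to even exponent (or don't appear), so by the two-squares theorem n IS expressible as a sum of two squares.
Step 3: Build a representation. Here n = 29 · 61 is a product of primes ≡ 1 (mod 4). Each prime p ≡ 1 (mod 4) is itself a sum of two squares; find a² by testing p − a² for a perfect square:
  29: 29 − 1² = 28, 29 − 2² = 25 = 5² ⇒ 29 = 2² + 5².
  61: 61 − 1² = 60, 61 − 2² = 57, 61 − 3² = 52, 61 − 4² = 45, 61 − 5² = 36 = 6² ⇒ 61 = 5² + 6².
  Combine using the Brahmagupta–Fibonacci identity (a² + b²)(c² + d²) = (ac − bd)² + (ad + bc)² = (ac + bd)² + (ad − bc)²:
  29 · 61 = 1769: from (2² + 5²)(5² + 6²), take (2·5 − 5·6, 2·6 + 5·5) = (10 − 30, 12 + 25) = (-20, 37); dropping signs (only squares matter) gives (20, 37); check 20² + 37² = 400 + 1369 = 1769 ✓.
Step 4: Order so x ≤ y and verify: 20² + 37² = 400 + 1369 = 1769 = n. ✓

n = 1769 = 20² + 37² (one valid representation with x ≤ y).


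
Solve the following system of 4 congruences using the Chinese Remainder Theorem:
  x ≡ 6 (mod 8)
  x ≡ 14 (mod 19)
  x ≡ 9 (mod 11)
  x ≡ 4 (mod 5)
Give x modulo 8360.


Product of moduli M = 8 · 19 · 11 · 5 = 8360.
Merge one congruence at a time:
  Start: x ≡ 6 (mod 8).
  Combine with x ≡ 14 (mod 19); new modulus lcm = 152.
    Write x = 6 + 8·t and substitute into x ≡ 14 (mod 19): 8·t ≡ 14 − 6 = 8 (mod 19).
    The inverse of 8 mod 19 is 12 (since 8·12 = 96 = 5·19 + 1), so t ≡ 12·8 = 96 ≡ 1 (mod 19).
    Then x = 6 + 8·1 = 14, valid modulo lcm(8, 19) = 152: x ≡ 14 (mod 152).
  Combine with x ≡ 9 (mod 11); new modulus lcm = 1672.
    Write x = 14 + 152·t and substitute into x ≡ 9 (mod 11): 152·t ≡ 9 − 14 = -5 (mod 11).
    Reduce coefficients mod 11: 9·t ≡ 6 (mod 11).
    The inverse of 9 mod 11 is 5 (since 9·5 = 45 = 4·11 + 1), so t ≡ 5·6 = 30 ≡ 8 (mod 11).
    Then x = 14 + 152·8 = 1230, valid modulo lcm(152, 11) = 1672: x ≡ 1230 (mod 1672).
  Combine with x ≡ 4 (mod 5); new modulus lcm = 8360.
    Write x = 1230 + 1672·t and substitute into x ≡ 4 (mod 5): 1672·t ≡ 4 − 1230 = -1226 (mod 5).
    Reduce coefficients mod 5: 2·t ≡ 4 (mod 5).
    The inverse of 2 mod 5 is 3 (since 2·3 = 6 = 1·5 + 1), so t ≡ 3·4 = 12 ≡ 2 (mod 5).
    Then x = 1230 + 1672·2 = 4574, valid modulo lcm(1672, 5) = 8360: x ≡ 4574 (mod 8360).
Verify against each original: 4574 mod 8 = 6, 4574 mod 19 = 14, 4574 mod 11 = 9, 4574 mod 5 = 4.

x ≡ 4574 (mod 8360).


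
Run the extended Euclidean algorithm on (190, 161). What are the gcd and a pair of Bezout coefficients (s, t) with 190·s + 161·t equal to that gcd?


Euclidean algorithm on (190, 161) — divide until remainder is 0:
  190 = 1 · 161 + 29
  161 = 5 · 29 + 16
  29 = 1 · 16 + 13
  16 = 1 · 13 + 3
  13 = 4 · 3 + 1
  3 = 3 · 1 + 0
gcd(190, 161) = 1.
Track Bezout coefficients alongside the remainders: start with r₀ = 190 = a·1 + b·0 (s = 1, t = 0) and r₁ = 161 = a·0 + b·1 (s = 0, t = 1); each new remainder r_{k+1} = r_{k-1} − q_k·r_k inherits s_{k+1} = s_{k-1} − q_k·s_k, t_{k+1} = t_{k-1} − q_k·t_k, so r_k = a·s_k + b·t_k at every step:
  q = 1: r = 29, s = 1 − 1·0 = 1, t = 0 − 1·1 = -1  (check: 190·1 + 161·(-1) = 29)
  q = 5: r = 16, s = 0 − 5·1 = -5, t = 1 − 5·(-1) = 6  (check: 190·(-5) + 161·6 = 16)
  q = 1: r = 13, s = 1 − 1·(-5) = 6, t = -1 − 1·6 = -7  (check: 190·6 + 161·(-7) = 13)
  q = 1: r = 3, s = -5 − 1·6 = -11, t = 6 − 1·(-7) = 13  (check: 190·(-11) + 161·13 = 3)
  q = 4: r = 1, s = 6 − 4·(-11) = 50, t = -7 − 4·13 = -59  (check: 190·50 + 161·(-59) = 1)
The row with r = 1 (the gcd) gives the Bezout coefficients s = 50, t = -59.
Result: 190 · (50) + 161 · (-59) = 1.

gcd(190, 161) = 1; s = 50, t = -59 (check: 190·50 + 161·(-59) = 1).


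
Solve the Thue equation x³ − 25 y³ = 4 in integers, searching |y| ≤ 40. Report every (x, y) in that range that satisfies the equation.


The equation is x³ - 25y³ = 4. For fixed y, x³ = 25·y³ + 4, so a solution requires the RHS to be a perfect cube.
Strategy: iterate y from -40 to 40, compute RHS = 25·y³ + 4, and check whether it is a (positive or negative) perfect cube.
Check small values of y:
  y = 0: RHS = 4 is not a perfect cube.
  y = 1: RHS = 29 is not a perfect cube.
  y = -1: RHS = -21 is not a perfect cube.
  y = 2: RHS = 204 is not a perfect cube.
  y = -2: RHS = -196 is not a perfect cube.
  y = 3: RHS = 679 is not a perfect cube.
  y = -3: RHS = -671 is not a perfect cube.
Continuing the search up to |y| = 40 finds no solutions either.
No (x, y) in the scanned range satisfies the equation.

No integer solutions with |y| ≤ 40.


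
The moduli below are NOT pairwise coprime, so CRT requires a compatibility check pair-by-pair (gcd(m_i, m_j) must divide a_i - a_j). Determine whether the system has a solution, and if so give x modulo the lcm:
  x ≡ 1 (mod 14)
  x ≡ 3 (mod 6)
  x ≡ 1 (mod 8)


Moduli 14, 6, 8 are not pairwise coprime, so CRT works modulo lcm(m_i) when all pairwise compatibility conditions hold.
Pairwise compatibility: gcd(m_i, m_j) must divide a_i - a_j for every pair.
Merge one congruence at a time:
  Start: x ≡ 1 (mod 14).
  Combine with x ≡ 3 (mod 6): gcd(14, 6) = 2; 3 - 1 = 2, which IS divisible by 2, so compatible.
    Write x = 1 + 14·t and substitute into x ≡ 3 (mod 6): 14·t ≡ 3 − 1 = 2 (mod 6).
    Divide the congruence (and modulus) by g = 2: 7·t ≡ 1 (mod 3).
    Reduce coefficients mod 3: 1·t ≡ 1 (mod 3).
    So t ≡ 1 (mod 3).
    Then x = 1 + 14·1 = 15, valid modulo lcm(14, 6) = 42: x ≡ 15 (mod 42).
  Combine with x ≡ 1 (mod 8): gcd(42, 8) = 2; 1 - 15 = -14, which IS divisible by 2, so compatible.
    Write x = 15 + 42·t and substitute into x ≡ 1 (mod 8): 42·t ≡ 1 − 15 = -14 (mod 8).
    Divide the congruence (and modulus) by g = 2: 21·t ≡ -7 (mod 4).
    Reduce coefficients mod 4: 1·t ≡ 1 (mod 4).
    So t ≡ 1 (mod 4).
    Then x = 15 + 42·1 = 57, valid modulo lcm(42, 8) = 168: x ≡ 57 (mod 168).
Verify: 57 mod 14 = 1, 57 mod 6 = 3, 57 mod 8 = 1.

x ≡ 57 (mod 168).


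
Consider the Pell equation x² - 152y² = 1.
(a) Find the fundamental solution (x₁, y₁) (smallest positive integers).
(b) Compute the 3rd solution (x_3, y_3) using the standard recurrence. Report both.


Step 1: Find the fundamental solution (x₁, y₁) of x² - 152y² = 1.
  Expand √152 as a continued fraction. a₀ = ⌊√152⌋ = 12; iterate m_{k+1} = d_k·a_k − m_k, d_{k+1} = (152 − m_{k+1}²)/d_k, a_{k+1} = ⌊(a₀ + m_{k+1})/d_{k+1}⌋ (starting m₀ = 0, d₀ = 1), with convergents p_k = a_k·p_{k-1} + p_{k-2}, q_k = a_k·q_{k-1} + q_{k-2} (p₋₁ = 1, q₋₁ = 0):
  k = 0: a₀ = 12; p₀/q₀ = 12/1; p₀² − 152·q₀² = 144 − 152 = -8.
  k = 1: m = 12, d = 8, a = ⌊(12 + 12)/8⌋ = 3; p/q = (3·12 + 1)/(3·1 + 0) = 37/3; p² − 152·q² = 1369 − 1368 = 1.
  The first convergent with p² − 152·q² = 1 gives the fundamental solution (x₁, y₁) = (37, 3).
Step 2: Apply the recurrence (x_{n+1}, y_{n+1}) = (x₁x_n + 152y₁y_n, x₁y_n + y₁x_n) repeatedly.
  From (x_1, y_1) = (37, 3): x_2 = 37·37 + 152·3·3 = 2737; y_2 = 37·3 + 3·37 = 222.
  From (x_2, y_2) = (2737, 222): x_3 = 37·2737 + 152·3·222 = 202501; y_3 = 37·222 + 3·2737 = 16425.
Step 3: Verify x_3² - 152·y_3² = 41006655001 - 41006655000 = 1 (should be 1). ✓

(x_1, y_1) = (37, 3); (x_3, y_3) = (202501, 16425).


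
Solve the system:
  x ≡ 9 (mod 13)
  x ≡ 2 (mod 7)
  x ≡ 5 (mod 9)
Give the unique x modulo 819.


Moduli 13, 7, 9 are pairwise coprime; by CRT there is a unique solution modulo M = 13 · 7 · 9 = 819.
Solve pairwise, accumulating the modulus:
  Start with x ≡ 9 (mod 13).
  Combine with x ≡ 2 (mod 7): since gcd(13, 7) = 1, we get a unique residue mod 91.
    Write x = 9 + 13·t and substitute into x ≡ 2 (mod 7): 13·t ≡ 2 − 9 = -7 (mod 7).
    Reduce coefficients mod 7: 6·t ≡ 0 (mod 7).
    The inverse of 6 mod 7 is 6 (since 6·6 = 36 = 5·7 + 1), so t ≡ 6·0 = 0 ≡ 0 (mod 7).
    Then x = 9 + 13·0 = 9, valid modulo lcm(13, 7) = 91: x ≡ 9 (mod 91).
  Combine with x ≡ 5 (mod 9): since gcd(91, 9) = 1, we get a unique residue mod 819.
    Write x = 9 + 91·t and substitute into x ≡ 5 (mod 9): 91·t ≡ 5 − 9 = -4 (mod 9).
    Reduce coefficients mod 9: 1·t ≡ 5 (mod 9).
    So t ≡ 5 (mod 9).
    Then x = 9 + 91·5 = 464, valid modulo lcm(91, 9) = 819: x ≡ 464 (mod 819).
Verify: 464 mod 13 = 9 ✓, 464 mod 7 = 2 ✓, 464 mod 9 = 5 ✓.

x ≡ 464 (mod 819).


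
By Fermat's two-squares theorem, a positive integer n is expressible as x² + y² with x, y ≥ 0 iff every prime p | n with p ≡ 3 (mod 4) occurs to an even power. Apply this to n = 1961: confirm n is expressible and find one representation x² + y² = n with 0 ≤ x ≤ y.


Step 1: Factor n = 1961 = 37 · 53.
Step 2: Check the mod-4 condition on each prime factor: 37 ≡ 1 (mod 4), exponent 1; 53 ≡ 1 (mod 4), exponent 1.
All primes ≡ 3 (mod 4) appear to even exponent (or don't appear), so by the two-squares theorem n IS expressible as a sum of two squares.
Step 3: Build a representation. Here n = 37 · 53 is a product of primes ≡ 1 (mod 4). Each prime p ≡ 1 (mod 4) is itself a sum of two squares; find a² by testing p − a² for a perfect square:
  37: 37 − 1² = 36 = 6² ⇒ 37 = 1² + 6².
  53: 53 − 1² = 52, 53 − 2² = 49 = 7² ⇒ 53 = 2² + 7².
  Combine using the Brahmagupta–Fibonacci identity (a² + b²)(c² + d²) = (ac − bd)² + (ad + bc)² = (ac + bd)² + (ad − bc)²:
  37 · 53 = 1961: from (1² + 6²)(2² + 7²), take (1·2 − 6·7, 1·7 + 6·2) = (2 − 42, 7 + 12) = (-40, 19); dropping signs (only squares matter) gives (40, 19); check 40² + 19² = 1600 + 361 = 1961 ✓.
Step 4: Order so x ≤ y and verify: 19² + 40² = 361 + 1600 = 1961 = n. ✓

n = 1961 = 19² + 40² (one valid representation with x ≤ y).


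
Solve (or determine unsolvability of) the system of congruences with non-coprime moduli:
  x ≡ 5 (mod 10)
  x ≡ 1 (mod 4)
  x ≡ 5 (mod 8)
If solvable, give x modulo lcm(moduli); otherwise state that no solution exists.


Moduli 10, 4, 8 are not pairwise coprime, so CRT works modulo lcm(m_i) when all pairwise compatibility conditions hold.
Pairwise compatibility: gcd(m_i, m_j) must divide a_i - a_j for every pair.
Merge one congruence at a time:
  Start: x ≡ 5 (mod 10).
  Combine with x ≡ 1 (mod 4): gcd(10, 4) = 2; 1 - 5 = -4, which IS divisible by 2, so compatible.
    Write x = 5 + 10·t and substitute into x ≡ 1 (mod 4): 10·t ≡ 1 − 5 = -4 (mod 4).
    Divide the congruence (and modulus) by g = 2: 5·t ≡ -2 (mod 2).
    Reduce coefficients mod 2: 1·t ≡ 0 (mod 2).
    So t ≡ 0 (mod 2).
    Then x = 5 + 10·0 = 5, valid modulo lcm(10, 4) = 20: x ≡ 5 (mod 20).
  Combine with x ≡ 5 (mod 8): gcd(20, 8) = 4; 5 - 5 = 0, which IS divisible by 4, so compatible.
    Write x = 5 + 20·t and substitute into x ≡ 5 (mod 8): 20·t ≡ 5 − 5 = 0 (mod 8).
    Divide the congruence (and modulus) by g = 4: 5·t ≡ 0 (mod 2).
    Reduce coefficients mod 2: 1·t ≡ 0 (mod 2).
    So t ≡ 0 (mod 2).
    Then x = 5 + 20·0 = 5, valid modulo lcm(20, 8) = 40: x ≡ 5 (mod 40).
Verify: 5 mod 10 = 5, 5 mod 4 = 1, 5 mod 8 = 5.

x ≡ 5 (mod 40).


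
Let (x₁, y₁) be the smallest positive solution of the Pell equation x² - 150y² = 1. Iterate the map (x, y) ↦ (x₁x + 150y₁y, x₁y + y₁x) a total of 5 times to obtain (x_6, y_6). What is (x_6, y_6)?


Step 1: Find the fundamental solution (x₁, y₁) of x² - 150y² = 1.
  Expand √150 as a continued fraction. a₀ = ⌊√150⌋ = 12; iterate m_{k+1} = d_k·a_k − m_k, d_{k+1} = (150 − m_{k+1}²)/d_k, a_{k+1} = ⌊(a₀ + m_{k+1})/d_{k+1}⌋ (starting m₀ = 0, d₀ = 1), with convergents p_k = a_k·p_{k-1} + p_{k-2}, q_k = a_k·q_{k-1} + q_{k-2} (p₋₁ = 1, q₋₁ = 0):
  k = 0: a₀ = 12; p₀/q₀ = 12/1; p₀² − 150·q₀² = 144 − 150 = -6.
  k = 1: m = 12, d = 6, a = ⌊(12 + 12)/6⌋ = 4; p/q = (4·12 + 1)/(4·1 + 0) = 49/4; p² − 150·q² = 2401 − 2400 = 1.
  The first convergent with p² − 150·q² = 1 gives the fundamental solution (x₁, y₁) = (49, 4).
Step 2: Apply the recurrence (x_{n+1}, y_{n+1}) = (x₁x_n + 150y₁y_n, x₁y_n + y₁x_n) repeatedly.
  From (x_1, y_1) = (49, 4): x_2 = 49·49 + 150·4·4 = 4801; y_2 = 49·4 + 4·49 = 392.
  From (x_2, y_2) = (4801, 392): x_3 = 49·4801 + 150·4·392 = 470449; y_3 = 49·392 + 4·4801 = 38412.
  From (x_3, y_3) = (470449, 38412): x_4 = 49·470449 + 150·4·38412 = 46099201; y_4 = 49·38412 + 4·470449 = 3763984.
  From (x_4, y_4) = (46099201, 3763984): x_5 = 49·46099201 + 150·4·3763984 = 4517251249; y_5 = 49·3763984 + 4·46099201 = 368832020.
  From (x_5, y_5) = (4517251249, 368832020): x_6 = 49·4517251249 + 150·4·368832020 = 442644523201; y_6 = 49·368832020 + 4·4517251249 = 36141773976.
Step 3: Verify x_6² - 150·y_6² = 195934173919840627286401 - 195934173919840627286400 = 1 (should be 1). ✓

(x_1, y_1) = (49, 4); (x_6, y_6) = (442644523201, 36141773976).


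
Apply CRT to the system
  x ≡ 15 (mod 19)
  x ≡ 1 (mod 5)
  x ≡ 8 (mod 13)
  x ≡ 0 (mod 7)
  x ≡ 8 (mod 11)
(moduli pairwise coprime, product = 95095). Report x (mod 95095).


Product of moduli M = 19 · 5 · 13 · 7 · 11 = 95095.
Merge one congruence at a time:
  Start: x ≡ 15 (mod 19).
  Combine with x ≡ 1 (mod 5); new modulus lcm = 95.
    Write x = 15 + 19·t and substitute into x ≡ 1 (mod 5): 19·t ≡ 1 − 15 = -14 (mod 5).
    Reduce coefficients mod 5: 4·t ≡ 1 (mod 5).
    The inverse of 4 mod 5 is 4 (since 4·4 = 16 = 3·5 + 1), so t ≡ 4·1 = 4 ≡ 4 (mod 5).
    Then x = 15 + 19·4 = 91, valid modulo lcm(19, 5) = 95: x ≡ 91 (mod 95).
  Combine with x ≡ 8 (mod 13); new modulus lcm = 1235.
    Write x = 91 + 95·t and substitute into x ≡ 8 (mod 13): 95·t ≡ 8 − 91 = -83 (mod 13).
    Reduce coefficients mod 13: 4·t ≡ 8 (mod 13).
    The inverse of 4 mod 13 is 10 (since 4·10 = 40 = 3·13 + 1), so t ≡ 10·8 = 80 ≡ 2 (mod 13).
    Then x = 91 + 95·2 = 281, valid modulo lcm(95, 13) = 1235: x ≡ 281 (mod 1235).
  Combine with x ≡ 0 (mod 7); new modulus lcm = 8645.
    Write x = 281 + 1235·t and substitute into x ≡ 0 (mod 7): 1235·t ≡ 0 − 281 = -281 (mod 7).
    Reduce coefficients mod 7: 3·t ≡ 6 (mod 7).
    The inverse of 3 mod 7 is 5 (since 3·5 = 15 = 2·7 + 1), so t ≡ 5·6 = 30 ≡ 2 (mod 7).
    Then x = 281 + 1235·2 = 2751, valid modulo lcm(1235, 7) = 8645: x ≡ 2751 (mod 8645).
  Combine with x ≡ 8 (mod 11); new modulus lcm = 95095.
    Write x = 2751 + 8645·t and substitute into x ≡ 8 (mod 11): 8645·t ≡ 8 − 2751 = -2743 (mod 11).
    Reduce coefficients mod 11: 10·t ≡ 7 (mod 11).
    The inverse of 10 mod 11 is 10 (since 10·10 = 100 = 9·11 + 1), so t ≡ 10·7 = 70 ≡ 4 (mod 11).
    Then x = 2751 + 8645·4 = 37331, valid modulo lcm(8645, 11) = 95095: x ≡ 37331 (mod 95095).
Verify against each original: 37331 mod 19 = 15, 37331 mod 5 = 1, 37331 mod 13 = 8, 37331 mod 7 = 0, 37331 mod 11 = 8.

x ≡ 37331 (mod 95095).


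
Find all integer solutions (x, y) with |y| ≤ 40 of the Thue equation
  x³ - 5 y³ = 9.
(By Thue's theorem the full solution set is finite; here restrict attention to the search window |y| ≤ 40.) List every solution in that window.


The equation is x³ - 5y³ = 9. For fixed y, x³ = 5·y³ + 9, so a solution requires the RHS to be a perfect cube.
Strategy: iterate y from -40 to 40, compute RHS = 5·y³ + 9, and check whether it is a (positive or negative) perfect cube.
Check small values of y:
  y = 0: RHS = 9 is not a perfect cube.
  y = 1: RHS = 14 is not a perfect cube.
  y = -1: RHS = 4 is not a perfect cube.
  y = 2: RHS = 49 is not a perfect cube.
  y = -2: RHS = -31 is not a perfect cube.
  y = 3: RHS = 144 is not a perfect cube.
  y = -3: RHS = -126 is not a perfect cube.
Continuing the search up to |y| = 40 finds no solutions either.
No (x, y) in the scanned range satisfies the equation.

No integer solutions with |y| ≤ 40.


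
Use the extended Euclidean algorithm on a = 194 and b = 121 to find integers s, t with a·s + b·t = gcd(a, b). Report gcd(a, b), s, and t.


Euclidean algorithm on (194, 121) — divide until remainder is 0:
  194 = 1 · 121 + 73
  121 = 1 · 73 + 48
  73 = 1 · 48 + 25
  48 = 1 · 25 + 23
  25 = 1 · 23 + 2
  23 = 11 · 2 + 1
  2 = 2 · 1 + 0
gcd(194, 121) = 1.
Track Bezout coefficients alongside the remainders: start with r₀ = 194 = a·1 + b·0 (s = 1, t = 0) and r₁ = 121 = a·0 + b·1 (s = 0, t = 1); each new remainder r_{k+1} = r_{k-1} − q_k·r_k inherits s_{k+1} = s_{k-1} − q_k·s_k, t_{k+1} = t_{k-1} − q_k·t_k, so r_k = a·s_k + b·t_k at every step:
  q = 1: r = 73, s = 1 − 1·0 = 1, t = 0 − 1·1 = -1  (check: 194·1 + 121·(-1) = 73)
  q = 1: r = 48, s = 0 − 1·1 = -1, t = 1 − 1·(-1) = 2  (check: 194·(-1) + 121·2 = 48)
  q = 1: r = 25, s = 1 − 1·(-1) = 2, t = -1 − 1·2 = -3  (check: 194·2 + 121·(-3) = 25)
  q = 1: r = 23, s = -1 − 1·2 = -3, t = 2 − 1·(-3) = 5  (check: 194·(-3) + 121·5 = 23)
  q = 1: r = 2, s = 2 − 1·(-3) = 5, t = -3 − 1·5 = -8  (check: 194·5 + 121·(-8) = 2)
  q = 11: r = 1, s = -3 − 11·5 = -58, t = 5 − 11·(-8) = 93  (check: 194·(-58) + 121·93 = 1)
The row with r = 1 (the gcd) gives the Bezout coefficients s = -58, t = 93.
Result: 194 · (-58) + 121 · (93) = 1.

gcd(194, 121) = 1; s = -58, t = 93 (check: 194·(-58) + 121·93 = 1).


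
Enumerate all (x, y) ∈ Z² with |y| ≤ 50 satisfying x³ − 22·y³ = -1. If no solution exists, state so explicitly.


The equation is x³ - 22y³ = -1. For fixed y, x³ = 22·y³ − 1, so a solution requires the RHS to be a perfect cube.
Strategy: iterate y from -50 to 50, compute RHS = 22·y³ − 1, and check whether it is a (positive or negative) perfect cube.
Check small values of y:
  y = 0: RHS = -1 = (-1)³ ⇒ x = -1 works.
  y = 1: RHS = 21 is not a perfect cube.
  y = -1: RHS = -23 is not a perfect cube.
  y = 2: RHS = 175 is not a perfect cube.
  y = -2: RHS = -177 is not a perfect cube.
  y = 3: RHS = 593 is not a perfect cube.
  y = -3: RHS = -595 is not a perfect cube.
Continuing the search up to |y| = 50 finds no further solutions beyond those listed.
Collected solutions: (-1, 0).

Solutions (with |y| ≤ 50): (-1, 0).


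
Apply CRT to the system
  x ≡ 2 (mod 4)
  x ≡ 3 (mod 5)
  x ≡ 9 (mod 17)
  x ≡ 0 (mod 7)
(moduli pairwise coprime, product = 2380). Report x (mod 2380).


Product of moduli M = 4 · 5 · 17 · 7 = 2380.
Merge one congruence at a time:
  Start: x ≡ 2 (mod 4).
  Combine with x ≡ 3 (mod 5); new modulus lcm = 20.
    Write x = 2 + 4·t and substitute into x ≡ 3 (mod 5): 4·t ≡ 3 − 2 = 1 (mod 5).
    The inverse of 4 mod 5 is 4 (since 4·4 = 16 = 3·5 + 1), so t ≡ 4·1 = 4 ≡ 4 (mod 5).
    Then x = 2 + 4·4 = 18, valid modulo lcm(4, 5) = 20: x ≡ 18 (mod 20).
  Combine with x ≡ 9 (mod 17); new modulus lcm = 340.
    Write x = 18 + 20·t and substitute into x ≡ 9 (mod 17): 20·t ≡ 9 − 18 = -9 (mod 17).
    Reduce coefficients mod 17: 3·t ≡ 8 (mod 17).
    The inverse of 3 mod 17 is 6 (since 3·6 = 18 = 1·17 + 1), so t ≡ 6·8 = 48 ≡ 14 (mod 17).
    Then x = 18 + 20·14 = 298, valid modulo lcm(20, 17) = 340: x ≡ 298 (mod 340).
  Combine with x ≡ 0 (mod 7); new modulus lcm = 2380.
    Write x = 298 + 340·t and substitute into x ≡ 0 (mod 7): 340·t ≡ 0 − 298 = -298 (mod 7).
    Reduce coefficients mod 7: 4·t ≡ 3 (mod 7).
    The inverse of 4 mod 7 is 2 (since 4·2 = 8 = 1·7 + 1), so t ≡ 2·3 = 6 ≡ 6 (mod 7).
    Then x = 298 + 340·6 = 2338, valid modulo lcm(340, 7) = 2380: x ≡ 2338 (mod 2380).
Verify against each original: 2338 mod 4 = 2, 2338 mod 5 = 3, 2338 mod 17 = 9, 2338 mod 7 = 0.

x ≡ 2338 (mod 2380).


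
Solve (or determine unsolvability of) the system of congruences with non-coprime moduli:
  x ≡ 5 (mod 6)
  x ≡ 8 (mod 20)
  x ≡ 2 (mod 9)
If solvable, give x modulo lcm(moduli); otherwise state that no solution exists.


Moduli 6, 20, 9 are not pairwise coprime, so CRT works modulo lcm(m_i) when all pairwise compatibility conditions hold.
Pairwise compatibility: gcd(m_i, m_j) must divide a_i - a_j for every pair.
Merge one congruence at a time:
  Start: x ≡ 5 (mod 6).
  Combine with x ≡ 8 (mod 20): gcd(6, 20) = 2, and 8 - 5 = 3 is NOT divisible by 2.
    ⇒ system is inconsistent (no integer solution).

No solution (the system is inconsistent).


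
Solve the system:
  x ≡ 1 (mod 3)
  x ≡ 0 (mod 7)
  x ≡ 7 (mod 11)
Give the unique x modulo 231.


Moduli 3, 7, 11 are pairwise coprime; by CRT there is a unique solution modulo M = 3 · 7 · 11 = 231.
Solve pairwise, accumulating the modulus:
  Start with x ≡ 1 (mod 3).
  Combine with x ≡ 0 (mod 7): since gcd(3, 7) = 1, we get a unique residue mod 21.
    Write x = 1 + 3·t and substitute into x ≡ 0 (mod 7): 3·t ≡ 0 − 1 = -1 (mod 7).
    Reduce coefficients mod 7: 3·t ≡ 6 (mod 7).
    The inverse of 3 mod 7 is 5 (since 3·5 = 15 = 2·7 + 1), so t ≡ 5·6 = 30 ≡ 2 (mod 7).
    Then x = 1 + 3·2 = 7, valid modulo lcm(3, 7) = 21: x ≡ 7 (mod 21).
  Combine with x ≡ 7 (mod 11): since gcd(21, 11) = 1, we get a unique residue mod 231.
    Write x = 7 + 21·t and substitute into x ≡ 7 (mod 11): 21·t ≡ 7 − 7 = 0 (mod 11).
    Reduce coefficients mod 11: 10·t ≡ 0 (mod 11).
    The inverse of 10 mod 11 is 10 (since 10·10 = 100 = 9·11 + 1), so t ≡ 10·0 = 0 ≡ 0 (mod 11).
    Then x = 7 + 21·0 = 7, valid modulo lcm(21, 11) = 231: x ≡ 7 (mod 231).
Verify: 7 mod 3 = 1 ✓, 7 mod 7 = 0 ✓, 7 mod 11 = 7 ✓.

x ≡ 7 (mod 231).


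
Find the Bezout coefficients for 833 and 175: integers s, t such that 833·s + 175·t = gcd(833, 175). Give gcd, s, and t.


Euclidean algorithm on (833, 175) — divide until remainder is 0:
  833 = 4 · 175 + 133
  175 = 1 · 133 + 42
  133 = 3 · 42 + 7
  42 = 6 · 7 + 0
gcd(833, 175) = 7.
Track Bezout coefficients alongside the remainders: start with r₀ = 833 = a·1 + b·0 (s = 1, t = 0) and r₁ = 175 = a·0 + b·1 (s = 0, t = 1); each new remainder r_{k+1} = r_{k-1} − q_k·r_k inherits s_{k+1} = s_{k-1} − q_k·s_k, t_{k+1} = t_{k-1} − q_k·t_k, so r_k = a·s_k + b·t_k at every step:
  q = 4: r = 133, s = 1 − 4·0 = 1, t = 0 − 4·1 = -4  (check: 833·1 + 175·(-4) = 133)
  q = 1: r = 42, s = 0 − 1·1 = -1, t = 1 − 1·(-4) = 5  (check: 833·(-1) + 175·5 = 42)
  q = 3: r = 7, s = 1 − 3·(-1) = 4, t = -4 − 3·5 = -19  (check: 833·4 + 175·(-19) = 7)
The row with r = 7 (the gcd) gives the Bezout coefficients s = 4, t = -19.
Result: 833 · (4) + 175 · (-19) = 7.

gcd(833, 175) = 7; s = 4, t = -19 (check: 833·4 + 175·(-19) = 7).


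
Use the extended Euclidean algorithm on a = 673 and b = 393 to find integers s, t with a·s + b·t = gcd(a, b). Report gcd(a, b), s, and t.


Euclidean algorithm on (673, 393) — divide until remainder is 0:
  673 = 1 · 393 + 280
  393 = 1 · 280 + 113
  280 = 2 · 113 + 54
  113 = 2 · 54 + 5
  54 = 10 · 5 + 4
  5 = 1 · 4 + 1
  4 = 4 · 1 + 0
gcd(673, 393) = 1.
Track Bezout coefficients alongside the remainders: start with r₀ = 673 = a·1 + b·0 (s = 1, t = 0) and r₁ = 393 = a·0 + b·1 (s = 0, t = 1); each new remainder r_{k+1} = r_{k-1} − q_k·r_k inherits s_{k+1} = s_{k-1} − q_k·s_k, t_{k+1} = t_{k-1} − q_k·t_k, so r_k = a·s_k + b·t_k at every step:
  q = 1: r = 280, s = 1 − 1·0 = 1, t = 0 − 1·1 = -1  (check: 673·1 + 393·(-1) = 280)
  q = 1: r = 113, s = 0 − 1·1 = -1, t = 1 − 1·(-1) = 2  (check: 673·(-1) + 393·2 = 113)
  q = 2: r = 54, s = 1 − 2·(-1) = 3, t = -1 − 2·2 = -5  (check: 673·3 + 393·(-5) = 54)
  q = 2: r = 5, s = -1 − 2·3 = -7, t = 2 − 2·(-5) = 12  (check: 673·(-7) + 393·12 = 5)
  q = 10: r = 4, s = 3 − 10·(-7) = 73, t = -5 − 10·12 = -125  (check: 673·73 + 393·(-125) = 4)
  q = 1: r = 1, s = -7 − 1·73 = -80, t = 12 − 1·(-125) = 137  (check: 673·(-80) + 393·137 = 1)
The row with r = 1 (the gcd) gives the Bezout coefficients s = -80, t = 137.
Result: 673 · (-80) + 393 · (137) = 1.

gcd(673, 393) = 1; s = -80, t = 137 (check: 673·(-80) + 393·137 = 1).


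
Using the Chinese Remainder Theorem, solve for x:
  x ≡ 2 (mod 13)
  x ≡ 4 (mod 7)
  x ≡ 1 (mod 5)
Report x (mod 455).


Moduli 13, 7, 5 are pairwise coprime; by CRT there is a unique solution modulo M = 13 · 7 · 5 = 455.
Solve pairwise, accumulating the modulus:
  Start with x ≡ 2 (mod 13).
  Combine with x ≡ 4 (mod 7): since gcd(13, 7) = 1, we get a unique residue mod 91.
    Write x = 2 + 13·t and substitute into x ≡ 4 (mod 7): 13·t ≡ 4 − 2 = 2 (mod 7).
    Reduce coefficients mod 7: 6·t ≡ 2 (mod 7).
    The inverse of 6 mod 7 is 6 (since 6·6 = 36 = 5·7 + 1), so t ≡ 6·2 = 12 ≡ 5 (mod 7).
    Then x = 2 + 13·5 = 67, valid modulo lcm(13, 7) = 91: x ≡ 67 (mod 91).
  Combine with x ≡ 1 (mod 5): since gcd(91, 5) = 1, we get a unique residue mod 455.
    Write x = 67 + 91·t and substitute into x ≡ 1 (mod 5): 91·t ≡ 1 − 67 = -66 (mod 5).
    Reduce coefficients mod 5: 1·t ≡ 4 (mod 5).
    So t ≡ 4 (mod 5).
    Then x = 67 + 91·4 = 431, valid modulo lcm(91, 5) = 455: x ≡ 431 (mod 455).
Verify: 431 mod 13 = 2 ✓, 431 mod 7 = 4 ✓, 431 mod 5 = 1 ✓.

x ≡ 431 (mod 455).


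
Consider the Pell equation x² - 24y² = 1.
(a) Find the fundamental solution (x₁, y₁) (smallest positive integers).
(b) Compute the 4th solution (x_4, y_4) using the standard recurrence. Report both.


Step 1: Find the fundamental solution (x₁, y₁) of x² - 24y² = 1.
  Expand √24 as a continued fraction. a₀ = ⌊√24⌋ = 4; iterate m_{k+1} = d_k·a_k − m_k, d_{k+1} = (24 − m_{k+1}²)/d_k, a_{k+1} = ⌊(a₀ + m_{k+1})/d_{k+1}⌋ (starting m₀ = 0, d₀ = 1), with convergents p_k = a_k·p_{k-1} + p_{k-2}, q_k = a_k·q_{k-1} + q_{k-2} (p₋₁ = 1, q₋₁ = 0):
  k = 0: a₀ = 4; p₀/q₀ = 4/1; p₀² − 24·q₀² = 16 − 24 = -8.
  k = 1: m = 4, d = 8, a = ⌊(4 + 4)/8⌋ = 1; p/q = (1·4 + 1)/(1·1 + 0) = 5/1; p² − 24·q² = 25 − 24 = 1.
  The first convergent with p² − 24·q² = 1 gives the fundamental solution (x₁, y₁) = (5, 1).
Step 2: Apply the recurrence (x_{n+1}, y_{n+1}) = (x₁x_n + 24y₁y_n, x₁y_n + y₁x_n) repeatedly.
  From (x_1, y_1) = (5, 1): x_2 = 5·5 + 24·1·1 = 49; y_2 = 5·1 + 1·5 = 10.
  From (x_2, y_2) = (49, 10): x_3 = 5·49 + 24·1·10 = 485; y_3 = 5·10 + 1·49 = 99.
  From (x_3, y_3) = (485, 99): x_4 = 5·485 + 24·1·99 = 4801; y_4 = 5·99 + 1·485 = 980.
Step 3: Verify x_4² - 24·y_4² = 23049601 - 23049600 = 1 (should be 1). ✓

(x_1, y_1) = (5, 1); (x_4, y_4) = (4801, 980).


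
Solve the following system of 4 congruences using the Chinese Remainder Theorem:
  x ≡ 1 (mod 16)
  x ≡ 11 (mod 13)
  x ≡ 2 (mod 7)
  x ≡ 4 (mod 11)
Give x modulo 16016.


Product of moduli M = 16 · 13 · 7 · 11 = 16016.
Merge one congruence at a time:
  Start: x ≡ 1 (mod 16).
  Combine with x ≡ 11 (mod 13); new modulus lcm = 208.
    Write x = 1 + 16·t and substitute into x ≡ 11 (mod 13): 16·t ≡ 11 − 1 = 10 (mod 13).
    Reduce coefficients mod 13: 3·t ≡ 10 (mod 13).
    The inverse of 3 mod 13 is 9 (since 3·9 = 27 = 2·13 + 1), so t ≡ 9·10 = 90 ≡ 12 (mod 13).
    Then x = 1 + 16·12 = 193, valid modulo lcm(16, 13) = 208: x ≡ 193 (mod 208).
  Combine with x ≡ 2 (mod 7); new modulus lcm = 1456.
    Write x = 193 + 208·t and substitute into x ≡ 2 (mod 7): 208·t ≡ 2 − 193 = -191 (mod 7).
    Reduce coefficients mod 7: 5·t ≡ 5 (mod 7).
    The inverse of 5 mod 7 is 3 (since 5·3 = 15 = 2·7 + 1), so t ≡ 3·5 = 15 ≡ 1 (mod 7).
    Then x = 193 + 208·1 = 401, valid modulo lcm(208, 7) = 1456: x ≡ 401 (mod 1456).
  Combine with x ≡ 4 (mod 11); new modulus lcm = 16016.
    Write x = 401 + 1456·t and substitute into x ≡ 4 (mod 11): 1456·t ≡ 4 − 401 = -397 (mod 11).
    Reduce coefficients mod 11: 4·t ≡ 10 (mod 11).
    The inverse of 4 mod 11 is 3 (since 4·3 = 12 = 1·11 + 1), so t ≡ 3·10 = 30 ≡ 8 (mod 11).
    Then x = 401 + 1456·8 = 12049, valid modulo lcm(1456, 11) = 16016: x ≡ 12049 (mod 16016).
Verify against each original: 12049 mod 16 = 1, 12049 mod 13 = 11, 12049 mod 7 = 2, 12049 mod 11 = 4.

x ≡ 12049 (mod 16016).


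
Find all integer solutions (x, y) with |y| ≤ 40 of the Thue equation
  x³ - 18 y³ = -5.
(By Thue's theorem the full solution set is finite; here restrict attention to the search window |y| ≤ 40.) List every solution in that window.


The equation is x³ - 18y³ = -5. For fixed y, x³ = 18·y³ − 5, so a solution requires the RHS to be a perfect cube.
Strategy: iterate y from -40 to 40, compute RHS = 18·y³ − 5, and check whether it is a (positive or negative) perfect cube.
Check small values of y:
  y = 0: RHS = -5 is not a perfect cube.
  y = 1: RHS = 13 is not a perfect cube.
  y = -1: RHS = -23 is not a perfect cube.
  y = 2: RHS = 139 is not a perfect cube.
  y = -2: RHS = -149 is not a perfect cube.
  y = 3: RHS = 481 is not a perfect cube.
  y = -3: RHS = -491 is not a perfect cube.
Continuing the search up to |y| = 40 finds no solutions either.
No (x, y) in the scanned range satisfies the equation.

No integer solutions with |y| ≤ 40.
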